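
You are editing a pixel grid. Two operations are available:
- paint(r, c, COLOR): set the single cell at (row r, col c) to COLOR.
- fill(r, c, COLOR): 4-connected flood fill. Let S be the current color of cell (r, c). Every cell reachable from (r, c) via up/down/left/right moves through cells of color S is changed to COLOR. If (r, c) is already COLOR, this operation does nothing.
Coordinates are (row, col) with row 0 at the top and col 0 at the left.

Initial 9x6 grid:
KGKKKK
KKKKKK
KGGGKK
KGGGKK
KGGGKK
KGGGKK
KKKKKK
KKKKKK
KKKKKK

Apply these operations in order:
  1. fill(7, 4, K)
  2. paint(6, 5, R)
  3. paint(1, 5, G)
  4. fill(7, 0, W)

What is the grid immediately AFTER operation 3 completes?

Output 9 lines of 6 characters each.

After op 1 fill(7,4,K) [0 cells changed]:
KGKKKK
KKKKKK
KGGGKK
KGGGKK
KGGGKK
KGGGKK
KKKKKK
KKKKKK
KKKKKK
After op 2 paint(6,5,R):
KGKKKK
KKKKKK
KGGGKK
KGGGKK
KGGGKK
KGGGKK
KKKKKR
KKKKKK
KKKKKK
After op 3 paint(1,5,G):
KGKKKK
KKKKKG
KGGGKK
KGGGKK
KGGGKK
KGGGKK
KKKKKR
KKKKKK
KKKKKK

Answer: KGKKKK
KKKKKG
KGGGKK
KGGGKK
KGGGKK
KGGGKK
KKKKKR
KKKKKK
KKKKKK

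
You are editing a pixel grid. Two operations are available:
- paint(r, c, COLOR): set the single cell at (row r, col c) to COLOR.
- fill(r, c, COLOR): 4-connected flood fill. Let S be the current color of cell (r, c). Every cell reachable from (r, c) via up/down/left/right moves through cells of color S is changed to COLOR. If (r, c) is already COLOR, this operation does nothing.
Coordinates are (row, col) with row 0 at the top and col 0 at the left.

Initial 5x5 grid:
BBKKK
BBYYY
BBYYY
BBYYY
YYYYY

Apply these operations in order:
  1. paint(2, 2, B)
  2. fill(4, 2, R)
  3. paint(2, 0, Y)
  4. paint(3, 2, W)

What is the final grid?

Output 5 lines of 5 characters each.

After op 1 paint(2,2,B):
BBKKK
BBYYY
BBBYY
BBYYY
YYYYY
After op 2 fill(4,2,R) [13 cells changed]:
BBKKK
BBRRR
BBBRR
BBRRR
RRRRR
After op 3 paint(2,0,Y):
BBKKK
BBRRR
YBBRR
BBRRR
RRRRR
After op 4 paint(3,2,W):
BBKKK
BBRRR
YBBRR
BBWRR
RRRRR

Answer: BBKKK
BBRRR
YBBRR
BBWRR
RRRRR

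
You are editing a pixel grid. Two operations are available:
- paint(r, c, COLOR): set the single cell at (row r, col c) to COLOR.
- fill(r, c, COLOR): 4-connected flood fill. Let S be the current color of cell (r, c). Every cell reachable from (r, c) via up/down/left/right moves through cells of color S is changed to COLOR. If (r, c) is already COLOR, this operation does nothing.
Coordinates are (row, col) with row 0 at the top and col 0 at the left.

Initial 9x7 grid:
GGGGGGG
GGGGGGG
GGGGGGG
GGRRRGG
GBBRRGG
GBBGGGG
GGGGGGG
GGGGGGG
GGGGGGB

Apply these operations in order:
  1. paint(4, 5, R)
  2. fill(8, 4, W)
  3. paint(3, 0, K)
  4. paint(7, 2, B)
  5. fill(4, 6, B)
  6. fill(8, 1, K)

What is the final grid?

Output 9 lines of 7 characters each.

After op 1 paint(4,5,R):
GGGGGGG
GGGGGGG
GGGGGGG
GGRRRGG
GBBRRRG
GBBGGGG
GGGGGGG
GGGGGGG
GGGGGGB
After op 2 fill(8,4,W) [52 cells changed]:
WWWWWWW
WWWWWWW
WWWWWWW
WWRRRWW
WBBRRRW
WBBWWWW
WWWWWWW
WWWWWWW
WWWWWWB
After op 3 paint(3,0,K):
WWWWWWW
WWWWWWW
WWWWWWW
KWRRRWW
WBBRRRW
WBBWWWW
WWWWWWW
WWWWWWW
WWWWWWB
After op 4 paint(7,2,B):
WWWWWWW
WWWWWWW
WWWWWWW
KWRRRWW
WBBRRRW
WBBWWWW
WWWWWWW
WWBWWWW
WWWWWWB
After op 5 fill(4,6,B) [50 cells changed]:
BBBBBBB
BBBBBBB
BBBBBBB
KBRRRBB
BBBRRRB
BBBBBBB
BBBBBBB
BBBBBBB
BBBBBBB
After op 6 fill(8,1,K) [56 cells changed]:
KKKKKKK
KKKKKKK
KKKKKKK
KKRRRKK
KKKRRRK
KKKKKKK
KKKKKKK
KKKKKKK
KKKKKKK

Answer: KKKKKKK
KKKKKKK
KKKKKKK
KKRRRKK
KKKRRRK
KKKKKKK
KKKKKKK
KKKKKKK
KKKKKKK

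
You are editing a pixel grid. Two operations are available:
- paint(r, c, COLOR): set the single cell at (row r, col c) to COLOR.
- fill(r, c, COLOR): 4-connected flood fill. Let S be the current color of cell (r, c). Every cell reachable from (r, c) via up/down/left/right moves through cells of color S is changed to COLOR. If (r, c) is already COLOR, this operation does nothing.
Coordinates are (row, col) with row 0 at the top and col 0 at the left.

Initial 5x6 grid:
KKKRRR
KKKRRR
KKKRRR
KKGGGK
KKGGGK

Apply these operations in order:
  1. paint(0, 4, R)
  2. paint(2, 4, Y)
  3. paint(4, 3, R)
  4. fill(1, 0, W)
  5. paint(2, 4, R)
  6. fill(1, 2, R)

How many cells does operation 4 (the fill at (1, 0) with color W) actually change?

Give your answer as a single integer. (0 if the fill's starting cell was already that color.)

After op 1 paint(0,4,R):
KKKRRR
KKKRRR
KKKRRR
KKGGGK
KKGGGK
After op 2 paint(2,4,Y):
KKKRRR
KKKRRR
KKKRYR
KKGGGK
KKGGGK
After op 3 paint(4,3,R):
KKKRRR
KKKRRR
KKKRYR
KKGGGK
KKGRGK
After op 4 fill(1,0,W) [13 cells changed]:
WWWRRR
WWWRRR
WWWRYR
WWGGGK
WWGRGK

Answer: 13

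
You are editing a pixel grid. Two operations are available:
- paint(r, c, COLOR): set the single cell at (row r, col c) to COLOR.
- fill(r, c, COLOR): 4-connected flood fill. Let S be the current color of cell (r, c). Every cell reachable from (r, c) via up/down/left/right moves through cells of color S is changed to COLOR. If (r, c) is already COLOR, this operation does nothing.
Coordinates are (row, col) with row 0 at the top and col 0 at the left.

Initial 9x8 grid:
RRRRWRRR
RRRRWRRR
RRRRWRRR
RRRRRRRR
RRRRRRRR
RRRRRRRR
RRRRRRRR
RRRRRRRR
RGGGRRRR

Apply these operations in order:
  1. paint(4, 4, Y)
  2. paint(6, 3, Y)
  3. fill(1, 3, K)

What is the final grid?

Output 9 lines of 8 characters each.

After op 1 paint(4,4,Y):
RRRRWRRR
RRRRWRRR
RRRRWRRR
RRRRRRRR
RRRRYRRR
RRRRRRRR
RRRRRRRR
RRRRRRRR
RGGGRRRR
After op 2 paint(6,3,Y):
RRRRWRRR
RRRRWRRR
RRRRWRRR
RRRRRRRR
RRRRYRRR
RRRRRRRR
RRRYRRRR
RRRRRRRR
RGGGRRRR
After op 3 fill(1,3,K) [64 cells changed]:
KKKKWKKK
KKKKWKKK
KKKKWKKK
KKKKKKKK
KKKKYKKK
KKKKKKKK
KKKYKKKK
KKKKKKKK
KGGGKKKK

Answer: KKKKWKKK
KKKKWKKK
KKKKWKKK
KKKKKKKK
KKKKYKKK
KKKKKKKK
KKKYKKKK
KKKKKKKK
KGGGKKKK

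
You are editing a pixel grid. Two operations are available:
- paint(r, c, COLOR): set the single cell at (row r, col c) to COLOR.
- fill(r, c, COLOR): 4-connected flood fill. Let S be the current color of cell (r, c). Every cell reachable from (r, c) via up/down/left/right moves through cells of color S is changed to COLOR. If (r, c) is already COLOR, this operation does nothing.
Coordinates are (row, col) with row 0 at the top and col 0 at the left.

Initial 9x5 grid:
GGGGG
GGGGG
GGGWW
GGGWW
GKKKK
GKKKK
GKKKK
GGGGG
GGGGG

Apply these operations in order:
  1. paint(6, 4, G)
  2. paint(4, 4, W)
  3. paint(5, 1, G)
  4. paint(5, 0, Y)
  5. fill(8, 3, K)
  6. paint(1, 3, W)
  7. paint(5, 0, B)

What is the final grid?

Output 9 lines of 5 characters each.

Answer: GGGGG
GGGWG
GGGWW
GGGWW
GKKKW
BGKKK
KKKKK
KKKKK
KKKKK

Derivation:
After op 1 paint(6,4,G):
GGGGG
GGGGG
GGGWW
GGGWW
GKKKK
GKKKK
GKKKG
GGGGG
GGGGG
After op 2 paint(4,4,W):
GGGGG
GGGGG
GGGWW
GGGWW
GKKKW
GKKKK
GKKKG
GGGGG
GGGGG
After op 3 paint(5,1,G):
GGGGG
GGGGG
GGGWW
GGGWW
GKKKW
GGKKK
GKKKG
GGGGG
GGGGG
After op 4 paint(5,0,Y):
GGGGG
GGGGG
GGGWW
GGGWW
GKKKW
YGKKK
GKKKG
GGGGG
GGGGG
After op 5 fill(8,3,K) [12 cells changed]:
GGGGG
GGGGG
GGGWW
GGGWW
GKKKW
YGKKK
KKKKK
KKKKK
KKKKK
After op 6 paint(1,3,W):
GGGGG
GGGWG
GGGWW
GGGWW
GKKKW
YGKKK
KKKKK
KKKKK
KKKKK
After op 7 paint(5,0,B):
GGGGG
GGGWG
GGGWW
GGGWW
GKKKW
BGKKK
KKKKK
KKKKK
KKKKK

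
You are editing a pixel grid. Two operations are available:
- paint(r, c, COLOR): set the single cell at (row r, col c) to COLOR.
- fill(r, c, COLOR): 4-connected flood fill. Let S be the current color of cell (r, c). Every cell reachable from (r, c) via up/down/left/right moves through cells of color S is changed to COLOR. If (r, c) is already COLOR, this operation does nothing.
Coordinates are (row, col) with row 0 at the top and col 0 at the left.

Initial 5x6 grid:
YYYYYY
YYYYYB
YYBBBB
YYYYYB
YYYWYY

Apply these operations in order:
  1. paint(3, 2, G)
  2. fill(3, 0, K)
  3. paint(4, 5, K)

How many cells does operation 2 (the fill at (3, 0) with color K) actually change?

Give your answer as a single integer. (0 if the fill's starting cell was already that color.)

Answer: 18

Derivation:
After op 1 paint(3,2,G):
YYYYYY
YYYYYB
YYBBBB
YYGYYB
YYYWYY
After op 2 fill(3,0,K) [18 cells changed]:
KKKKKK
KKKKKB
KKBBBB
KKGYYB
KKKWYY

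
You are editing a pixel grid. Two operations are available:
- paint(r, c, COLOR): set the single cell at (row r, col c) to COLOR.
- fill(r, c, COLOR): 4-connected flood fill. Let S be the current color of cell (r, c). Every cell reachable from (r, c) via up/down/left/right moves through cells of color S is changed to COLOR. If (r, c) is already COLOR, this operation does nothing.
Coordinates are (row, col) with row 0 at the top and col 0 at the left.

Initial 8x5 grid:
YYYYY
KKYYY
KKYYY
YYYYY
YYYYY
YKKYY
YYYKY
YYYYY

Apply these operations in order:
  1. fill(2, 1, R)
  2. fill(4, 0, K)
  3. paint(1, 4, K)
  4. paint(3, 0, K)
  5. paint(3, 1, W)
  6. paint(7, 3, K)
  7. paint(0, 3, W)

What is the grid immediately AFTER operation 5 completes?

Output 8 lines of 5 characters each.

Answer: KKKKK
RRKKK
RRKKK
KWKKK
KKKKK
KKKKK
KKKKK
KKKKK

Derivation:
After op 1 fill(2,1,R) [4 cells changed]:
YYYYY
RRYYY
RRYYY
YYYYY
YYYYY
YKKYY
YYYKY
YYYYY
After op 2 fill(4,0,K) [33 cells changed]:
KKKKK
RRKKK
RRKKK
KKKKK
KKKKK
KKKKK
KKKKK
KKKKK
After op 3 paint(1,4,K):
KKKKK
RRKKK
RRKKK
KKKKK
KKKKK
KKKKK
KKKKK
KKKKK
After op 4 paint(3,0,K):
KKKKK
RRKKK
RRKKK
KKKKK
KKKKK
KKKKK
KKKKK
KKKKK
After op 5 paint(3,1,W):
KKKKK
RRKKK
RRKKK
KWKKK
KKKKK
KKKKK
KKKKK
KKKKK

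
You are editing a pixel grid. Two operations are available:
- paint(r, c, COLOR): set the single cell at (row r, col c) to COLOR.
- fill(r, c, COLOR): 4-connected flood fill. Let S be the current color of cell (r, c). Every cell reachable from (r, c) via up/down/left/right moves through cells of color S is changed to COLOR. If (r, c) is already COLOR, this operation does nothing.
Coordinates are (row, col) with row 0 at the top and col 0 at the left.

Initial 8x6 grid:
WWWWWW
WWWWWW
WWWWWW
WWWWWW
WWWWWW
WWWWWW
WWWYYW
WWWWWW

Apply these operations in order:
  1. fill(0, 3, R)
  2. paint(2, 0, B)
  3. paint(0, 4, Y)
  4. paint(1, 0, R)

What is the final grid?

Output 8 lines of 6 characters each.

After op 1 fill(0,3,R) [46 cells changed]:
RRRRRR
RRRRRR
RRRRRR
RRRRRR
RRRRRR
RRRRRR
RRRYYR
RRRRRR
After op 2 paint(2,0,B):
RRRRRR
RRRRRR
BRRRRR
RRRRRR
RRRRRR
RRRRRR
RRRYYR
RRRRRR
After op 3 paint(0,4,Y):
RRRRYR
RRRRRR
BRRRRR
RRRRRR
RRRRRR
RRRRRR
RRRYYR
RRRRRR
After op 4 paint(1,0,R):
RRRRYR
RRRRRR
BRRRRR
RRRRRR
RRRRRR
RRRRRR
RRRYYR
RRRRRR

Answer: RRRRYR
RRRRRR
BRRRRR
RRRRRR
RRRRRR
RRRRRR
RRRYYR
RRRRRR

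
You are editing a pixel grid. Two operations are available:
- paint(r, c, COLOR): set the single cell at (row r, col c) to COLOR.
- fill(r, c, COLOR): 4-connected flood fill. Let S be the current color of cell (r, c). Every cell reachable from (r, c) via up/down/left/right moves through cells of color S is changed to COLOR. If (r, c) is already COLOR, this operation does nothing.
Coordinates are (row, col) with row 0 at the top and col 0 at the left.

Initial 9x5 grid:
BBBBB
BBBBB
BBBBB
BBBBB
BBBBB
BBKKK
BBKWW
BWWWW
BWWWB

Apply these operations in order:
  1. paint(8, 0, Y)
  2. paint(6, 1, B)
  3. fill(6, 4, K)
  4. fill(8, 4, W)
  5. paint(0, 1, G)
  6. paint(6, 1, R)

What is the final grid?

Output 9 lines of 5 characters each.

Answer: BGBBB
BBBBB
BBBBB
BBBBB
BBBBB
BBKKK
BRKKK
BKKKK
YKKKW

Derivation:
After op 1 paint(8,0,Y):
BBBBB
BBBBB
BBBBB
BBBBB
BBBBB
BBKKK
BBKWW
BWWWW
YWWWB
After op 2 paint(6,1,B):
BBBBB
BBBBB
BBBBB
BBBBB
BBBBB
BBKKK
BBKWW
BWWWW
YWWWB
After op 3 fill(6,4,K) [9 cells changed]:
BBBBB
BBBBB
BBBBB
BBBBB
BBBBB
BBKKK
BBKKK
BKKKK
YKKKB
After op 4 fill(8,4,W) [1 cells changed]:
BBBBB
BBBBB
BBBBB
BBBBB
BBBBB
BBKKK
BBKKK
BKKKK
YKKKW
After op 5 paint(0,1,G):
BGBBB
BBBBB
BBBBB
BBBBB
BBBBB
BBKKK
BBKKK
BKKKK
YKKKW
After op 6 paint(6,1,R):
BGBBB
BBBBB
BBBBB
BBBBB
BBBBB
BBKKK
BRKKK
BKKKK
YKKKW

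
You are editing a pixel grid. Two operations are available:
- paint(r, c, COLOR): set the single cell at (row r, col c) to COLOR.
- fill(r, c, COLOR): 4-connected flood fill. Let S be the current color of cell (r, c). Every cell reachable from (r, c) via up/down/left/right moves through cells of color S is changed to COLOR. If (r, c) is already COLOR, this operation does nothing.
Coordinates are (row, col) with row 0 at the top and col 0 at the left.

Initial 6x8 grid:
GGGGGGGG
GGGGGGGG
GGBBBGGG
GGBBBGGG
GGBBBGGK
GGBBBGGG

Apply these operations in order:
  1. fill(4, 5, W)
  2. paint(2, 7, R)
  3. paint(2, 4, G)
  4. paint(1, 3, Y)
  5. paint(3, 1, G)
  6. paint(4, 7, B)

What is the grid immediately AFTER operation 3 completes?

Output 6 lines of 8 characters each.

After op 1 fill(4,5,W) [35 cells changed]:
WWWWWWWW
WWWWWWWW
WWBBBWWW
WWBBBWWW
WWBBBWWK
WWBBBWWW
After op 2 paint(2,7,R):
WWWWWWWW
WWWWWWWW
WWBBBWWR
WWBBBWWW
WWBBBWWK
WWBBBWWW
After op 3 paint(2,4,G):
WWWWWWWW
WWWWWWWW
WWBBGWWR
WWBBBWWW
WWBBBWWK
WWBBBWWW

Answer: WWWWWWWW
WWWWWWWW
WWBBGWWR
WWBBBWWW
WWBBBWWK
WWBBBWWW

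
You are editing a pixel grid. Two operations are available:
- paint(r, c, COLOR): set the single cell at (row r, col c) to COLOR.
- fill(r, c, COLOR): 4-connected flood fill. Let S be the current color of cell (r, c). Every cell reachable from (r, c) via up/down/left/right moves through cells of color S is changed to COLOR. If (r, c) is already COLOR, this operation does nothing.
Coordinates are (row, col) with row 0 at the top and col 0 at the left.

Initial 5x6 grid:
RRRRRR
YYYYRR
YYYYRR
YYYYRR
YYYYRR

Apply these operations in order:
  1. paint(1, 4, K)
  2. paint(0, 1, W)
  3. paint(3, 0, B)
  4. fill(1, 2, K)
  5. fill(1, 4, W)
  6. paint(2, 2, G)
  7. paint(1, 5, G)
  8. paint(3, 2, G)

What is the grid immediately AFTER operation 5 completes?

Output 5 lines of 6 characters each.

Answer: RWRRRR
WWWWWR
WWWWRR
BWWWRR
WWWWRR

Derivation:
After op 1 paint(1,4,K):
RRRRRR
YYYYKR
YYYYRR
YYYYRR
YYYYRR
After op 2 paint(0,1,W):
RWRRRR
YYYYKR
YYYYRR
YYYYRR
YYYYRR
After op 3 paint(3,0,B):
RWRRRR
YYYYKR
YYYYRR
BYYYRR
YYYYRR
After op 4 fill(1,2,K) [15 cells changed]:
RWRRRR
KKKKKR
KKKKRR
BKKKRR
KKKKRR
After op 5 fill(1,4,W) [16 cells changed]:
RWRRRR
WWWWWR
WWWWRR
BWWWRR
WWWWRR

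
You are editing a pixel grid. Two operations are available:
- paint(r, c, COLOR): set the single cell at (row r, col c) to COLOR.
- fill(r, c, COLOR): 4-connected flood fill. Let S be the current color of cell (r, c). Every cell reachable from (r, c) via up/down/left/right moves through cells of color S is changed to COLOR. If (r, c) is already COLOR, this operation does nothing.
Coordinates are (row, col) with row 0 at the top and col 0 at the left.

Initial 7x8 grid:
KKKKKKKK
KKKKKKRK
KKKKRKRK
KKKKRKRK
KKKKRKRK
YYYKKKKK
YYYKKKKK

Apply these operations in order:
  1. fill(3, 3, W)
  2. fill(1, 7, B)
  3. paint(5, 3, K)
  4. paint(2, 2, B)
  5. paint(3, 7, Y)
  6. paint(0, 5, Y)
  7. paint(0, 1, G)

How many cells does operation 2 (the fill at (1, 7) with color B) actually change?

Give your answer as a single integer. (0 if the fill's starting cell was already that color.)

After op 1 fill(3,3,W) [43 cells changed]:
WWWWWWWW
WWWWWWRW
WWWWRWRW
WWWWRWRW
WWWWRWRW
YYYWWWWW
YYYWWWWW
After op 2 fill(1,7,B) [43 cells changed]:
BBBBBBBB
BBBBBBRB
BBBBRBRB
BBBBRBRB
BBBBRBRB
YYYBBBBB
YYYBBBBB

Answer: 43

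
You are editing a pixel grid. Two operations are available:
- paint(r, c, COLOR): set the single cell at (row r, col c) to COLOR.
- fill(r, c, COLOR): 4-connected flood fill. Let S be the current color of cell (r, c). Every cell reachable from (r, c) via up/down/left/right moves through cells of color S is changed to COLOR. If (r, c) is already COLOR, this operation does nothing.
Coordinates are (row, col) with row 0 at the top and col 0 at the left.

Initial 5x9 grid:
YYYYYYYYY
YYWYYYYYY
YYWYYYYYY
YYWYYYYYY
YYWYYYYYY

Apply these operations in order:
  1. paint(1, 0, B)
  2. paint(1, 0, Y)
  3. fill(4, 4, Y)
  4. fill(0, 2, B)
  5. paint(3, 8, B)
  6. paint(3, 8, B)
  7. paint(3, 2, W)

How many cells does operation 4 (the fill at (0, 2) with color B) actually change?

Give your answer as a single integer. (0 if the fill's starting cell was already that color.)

After op 1 paint(1,0,B):
YYYYYYYYY
BYWYYYYYY
YYWYYYYYY
YYWYYYYYY
YYWYYYYYY
After op 2 paint(1,0,Y):
YYYYYYYYY
YYWYYYYYY
YYWYYYYYY
YYWYYYYYY
YYWYYYYYY
After op 3 fill(4,4,Y) [0 cells changed]:
YYYYYYYYY
YYWYYYYYY
YYWYYYYYY
YYWYYYYYY
YYWYYYYYY
After op 4 fill(0,2,B) [41 cells changed]:
BBBBBBBBB
BBWBBBBBB
BBWBBBBBB
BBWBBBBBB
BBWBBBBBB

Answer: 41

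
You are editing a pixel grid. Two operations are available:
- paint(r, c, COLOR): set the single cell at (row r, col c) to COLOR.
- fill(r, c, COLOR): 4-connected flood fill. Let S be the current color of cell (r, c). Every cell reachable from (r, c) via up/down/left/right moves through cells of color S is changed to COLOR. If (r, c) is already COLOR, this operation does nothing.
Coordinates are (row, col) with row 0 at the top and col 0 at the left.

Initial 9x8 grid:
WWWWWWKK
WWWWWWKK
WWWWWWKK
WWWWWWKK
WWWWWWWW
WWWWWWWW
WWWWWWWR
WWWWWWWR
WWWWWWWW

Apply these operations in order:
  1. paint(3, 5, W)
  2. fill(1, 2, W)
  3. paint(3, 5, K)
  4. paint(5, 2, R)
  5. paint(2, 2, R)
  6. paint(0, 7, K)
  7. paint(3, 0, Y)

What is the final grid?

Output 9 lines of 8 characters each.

Answer: WWWWWWKK
WWWWWWKK
WWRWWWKK
YWWWWKKK
WWWWWWWW
WWRWWWWW
WWWWWWWR
WWWWWWWR
WWWWWWWW

Derivation:
After op 1 paint(3,5,W):
WWWWWWKK
WWWWWWKK
WWWWWWKK
WWWWWWKK
WWWWWWWW
WWWWWWWW
WWWWWWWR
WWWWWWWR
WWWWWWWW
After op 2 fill(1,2,W) [0 cells changed]:
WWWWWWKK
WWWWWWKK
WWWWWWKK
WWWWWWKK
WWWWWWWW
WWWWWWWW
WWWWWWWR
WWWWWWWR
WWWWWWWW
After op 3 paint(3,5,K):
WWWWWWKK
WWWWWWKK
WWWWWWKK
WWWWWKKK
WWWWWWWW
WWWWWWWW
WWWWWWWR
WWWWWWWR
WWWWWWWW
After op 4 paint(5,2,R):
WWWWWWKK
WWWWWWKK
WWWWWWKK
WWWWWKKK
WWWWWWWW
WWRWWWWW
WWWWWWWR
WWWWWWWR
WWWWWWWW
After op 5 paint(2,2,R):
WWWWWWKK
WWWWWWKK
WWRWWWKK
WWWWWKKK
WWWWWWWW
WWRWWWWW
WWWWWWWR
WWWWWWWR
WWWWWWWW
After op 6 paint(0,7,K):
WWWWWWKK
WWWWWWKK
WWRWWWKK
WWWWWKKK
WWWWWWWW
WWRWWWWW
WWWWWWWR
WWWWWWWR
WWWWWWWW
After op 7 paint(3,0,Y):
WWWWWWKK
WWWWWWKK
WWRWWWKK
YWWWWKKK
WWWWWWWW
WWRWWWWW
WWWWWWWR
WWWWWWWR
WWWWWWWW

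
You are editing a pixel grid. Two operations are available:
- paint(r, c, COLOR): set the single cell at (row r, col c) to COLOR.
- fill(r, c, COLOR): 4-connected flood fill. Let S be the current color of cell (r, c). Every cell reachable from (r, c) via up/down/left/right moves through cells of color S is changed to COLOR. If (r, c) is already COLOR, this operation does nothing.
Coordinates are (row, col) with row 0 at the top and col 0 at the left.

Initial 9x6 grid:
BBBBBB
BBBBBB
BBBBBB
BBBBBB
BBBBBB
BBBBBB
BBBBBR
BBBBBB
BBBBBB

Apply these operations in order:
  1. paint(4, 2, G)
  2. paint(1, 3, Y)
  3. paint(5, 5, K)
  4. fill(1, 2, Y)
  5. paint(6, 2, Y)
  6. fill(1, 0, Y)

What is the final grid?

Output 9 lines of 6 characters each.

After op 1 paint(4,2,G):
BBBBBB
BBBBBB
BBBBBB
BBBBBB
BBGBBB
BBBBBB
BBBBBR
BBBBBB
BBBBBB
After op 2 paint(1,3,Y):
BBBBBB
BBBYBB
BBBBBB
BBBBBB
BBGBBB
BBBBBB
BBBBBR
BBBBBB
BBBBBB
After op 3 paint(5,5,K):
BBBBBB
BBBYBB
BBBBBB
BBBBBB
BBGBBB
BBBBBK
BBBBBR
BBBBBB
BBBBBB
After op 4 fill(1,2,Y) [50 cells changed]:
YYYYYY
YYYYYY
YYYYYY
YYYYYY
YYGYYY
YYYYYK
YYYYYR
YYYYYY
YYYYYY
After op 5 paint(6,2,Y):
YYYYYY
YYYYYY
YYYYYY
YYYYYY
YYGYYY
YYYYYK
YYYYYR
YYYYYY
YYYYYY
After op 6 fill(1,0,Y) [0 cells changed]:
YYYYYY
YYYYYY
YYYYYY
YYYYYY
YYGYYY
YYYYYK
YYYYYR
YYYYYY
YYYYYY

Answer: YYYYYY
YYYYYY
YYYYYY
YYYYYY
YYGYYY
YYYYYK
YYYYYR
YYYYYY
YYYYYY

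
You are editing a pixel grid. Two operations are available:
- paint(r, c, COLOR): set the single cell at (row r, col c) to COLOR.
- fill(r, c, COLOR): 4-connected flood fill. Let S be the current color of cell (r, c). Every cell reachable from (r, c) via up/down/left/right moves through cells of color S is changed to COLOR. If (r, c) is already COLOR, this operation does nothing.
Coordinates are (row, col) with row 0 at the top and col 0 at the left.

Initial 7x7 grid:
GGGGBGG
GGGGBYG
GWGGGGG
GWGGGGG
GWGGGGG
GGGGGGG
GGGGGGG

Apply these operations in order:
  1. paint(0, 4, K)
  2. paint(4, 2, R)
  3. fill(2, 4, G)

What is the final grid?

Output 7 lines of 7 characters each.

Answer: GGGGKGG
GGGGBYG
GWGGGGG
GWGGGGG
GWRGGGG
GGGGGGG
GGGGGGG

Derivation:
After op 1 paint(0,4,K):
GGGGKGG
GGGGBYG
GWGGGGG
GWGGGGG
GWGGGGG
GGGGGGG
GGGGGGG
After op 2 paint(4,2,R):
GGGGKGG
GGGGBYG
GWGGGGG
GWGGGGG
GWRGGGG
GGGGGGG
GGGGGGG
After op 3 fill(2,4,G) [0 cells changed]:
GGGGKGG
GGGGBYG
GWGGGGG
GWGGGGG
GWRGGGG
GGGGGGG
GGGGGGG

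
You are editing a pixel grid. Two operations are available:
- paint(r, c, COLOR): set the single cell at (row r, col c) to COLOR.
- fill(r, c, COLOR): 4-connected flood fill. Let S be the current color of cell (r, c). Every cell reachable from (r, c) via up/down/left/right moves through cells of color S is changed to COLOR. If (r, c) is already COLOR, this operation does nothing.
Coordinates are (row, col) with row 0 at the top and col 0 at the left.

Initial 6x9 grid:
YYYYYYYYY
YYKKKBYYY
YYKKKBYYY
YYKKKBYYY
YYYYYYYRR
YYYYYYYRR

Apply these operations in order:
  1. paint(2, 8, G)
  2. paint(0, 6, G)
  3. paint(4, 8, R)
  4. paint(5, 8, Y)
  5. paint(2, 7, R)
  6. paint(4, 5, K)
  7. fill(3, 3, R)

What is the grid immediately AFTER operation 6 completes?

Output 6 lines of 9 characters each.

Answer: YYYYYYGYY
YYKKKBYYY
YYKKKBYRG
YYKKKBYYY
YYYYYKYRR
YYYYYYYRY

Derivation:
After op 1 paint(2,8,G):
YYYYYYYYY
YYKKKBYYY
YYKKKBYYG
YYKKKBYYY
YYYYYYYRR
YYYYYYYRR
After op 2 paint(0,6,G):
YYYYYYGYY
YYKKKBYYY
YYKKKBYYG
YYKKKBYYY
YYYYYYYRR
YYYYYYYRR
After op 3 paint(4,8,R):
YYYYYYGYY
YYKKKBYYY
YYKKKBYYG
YYKKKBYYY
YYYYYYYRR
YYYYYYYRR
After op 4 paint(5,8,Y):
YYYYYYGYY
YYKKKBYYY
YYKKKBYYG
YYKKKBYYY
YYYYYYYRR
YYYYYYYRY
After op 5 paint(2,7,R):
YYYYYYGYY
YYKKKBYYY
YYKKKBYRG
YYKKKBYYY
YYYYYYYRR
YYYYYYYRY
After op 6 paint(4,5,K):
YYYYYYGYY
YYKKKBYYY
YYKKKBYRG
YYKKKBYYY
YYYYYKYRR
YYYYYYYRY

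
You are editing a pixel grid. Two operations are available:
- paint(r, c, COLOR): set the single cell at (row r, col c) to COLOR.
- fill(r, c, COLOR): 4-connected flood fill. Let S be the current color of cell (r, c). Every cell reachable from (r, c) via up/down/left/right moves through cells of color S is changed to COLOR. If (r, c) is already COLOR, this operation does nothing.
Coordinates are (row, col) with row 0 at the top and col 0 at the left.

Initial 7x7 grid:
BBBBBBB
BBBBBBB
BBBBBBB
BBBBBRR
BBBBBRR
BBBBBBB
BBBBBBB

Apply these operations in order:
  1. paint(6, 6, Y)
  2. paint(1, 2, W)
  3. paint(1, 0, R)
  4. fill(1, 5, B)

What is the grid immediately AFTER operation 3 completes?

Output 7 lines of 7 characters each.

After op 1 paint(6,6,Y):
BBBBBBB
BBBBBBB
BBBBBBB
BBBBBRR
BBBBBRR
BBBBBBB
BBBBBBY
After op 2 paint(1,2,W):
BBBBBBB
BBWBBBB
BBBBBBB
BBBBBRR
BBBBBRR
BBBBBBB
BBBBBBY
After op 3 paint(1,0,R):
BBBBBBB
RBWBBBB
BBBBBBB
BBBBBRR
BBBBBRR
BBBBBBB
BBBBBBY

Answer: BBBBBBB
RBWBBBB
BBBBBBB
BBBBBRR
BBBBBRR
BBBBBBB
BBBBBBY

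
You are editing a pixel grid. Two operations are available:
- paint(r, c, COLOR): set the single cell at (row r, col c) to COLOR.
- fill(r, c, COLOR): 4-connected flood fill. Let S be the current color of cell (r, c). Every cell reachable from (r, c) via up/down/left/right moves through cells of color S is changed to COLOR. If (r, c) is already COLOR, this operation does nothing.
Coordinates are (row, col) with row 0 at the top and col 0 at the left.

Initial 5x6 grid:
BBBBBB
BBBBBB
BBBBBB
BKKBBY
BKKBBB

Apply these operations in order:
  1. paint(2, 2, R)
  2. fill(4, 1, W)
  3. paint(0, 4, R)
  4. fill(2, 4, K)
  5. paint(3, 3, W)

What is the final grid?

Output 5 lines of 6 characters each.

Answer: KKKKRK
KKKKKK
KKRKKK
KWWWKY
KWWKKK

Derivation:
After op 1 paint(2,2,R):
BBBBBB
BBBBBB
BBRBBB
BKKBBY
BKKBBB
After op 2 fill(4,1,W) [4 cells changed]:
BBBBBB
BBBBBB
BBRBBB
BWWBBY
BWWBBB
After op 3 paint(0,4,R):
BBBBRB
BBBBBB
BBRBBB
BWWBBY
BWWBBB
After op 4 fill(2,4,K) [23 cells changed]:
KKKKRK
KKKKKK
KKRKKK
KWWKKY
KWWKKK
After op 5 paint(3,3,W):
KKKKRK
KKKKKK
KKRKKK
KWWWKY
KWWKKK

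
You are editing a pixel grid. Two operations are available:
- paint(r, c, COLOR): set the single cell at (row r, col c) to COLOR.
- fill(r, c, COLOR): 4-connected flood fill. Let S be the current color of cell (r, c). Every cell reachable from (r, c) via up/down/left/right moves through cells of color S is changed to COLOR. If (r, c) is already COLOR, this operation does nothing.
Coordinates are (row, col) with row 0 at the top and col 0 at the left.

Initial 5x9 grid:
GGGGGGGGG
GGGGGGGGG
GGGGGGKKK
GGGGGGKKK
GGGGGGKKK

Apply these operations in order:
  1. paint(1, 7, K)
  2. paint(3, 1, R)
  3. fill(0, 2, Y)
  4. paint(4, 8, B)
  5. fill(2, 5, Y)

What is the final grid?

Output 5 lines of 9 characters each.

After op 1 paint(1,7,K):
GGGGGGGGG
GGGGGGGKG
GGGGGGKKK
GGGGGGKKK
GGGGGGKKK
After op 2 paint(3,1,R):
GGGGGGGGG
GGGGGGGKG
GGGGGGKKK
GRGGGGKKK
GGGGGGKKK
After op 3 fill(0,2,Y) [34 cells changed]:
YYYYYYYYY
YYYYYYYKY
YYYYYYKKK
YRYYYYKKK
YYYYYYKKK
After op 4 paint(4,8,B):
YYYYYYYYY
YYYYYYYKY
YYYYYYKKK
YRYYYYKKK
YYYYYYKKB
After op 5 fill(2,5,Y) [0 cells changed]:
YYYYYYYYY
YYYYYYYKY
YYYYYYKKK
YRYYYYKKK
YYYYYYKKB

Answer: YYYYYYYYY
YYYYYYYKY
YYYYYYKKK
YRYYYYKKK
YYYYYYKKB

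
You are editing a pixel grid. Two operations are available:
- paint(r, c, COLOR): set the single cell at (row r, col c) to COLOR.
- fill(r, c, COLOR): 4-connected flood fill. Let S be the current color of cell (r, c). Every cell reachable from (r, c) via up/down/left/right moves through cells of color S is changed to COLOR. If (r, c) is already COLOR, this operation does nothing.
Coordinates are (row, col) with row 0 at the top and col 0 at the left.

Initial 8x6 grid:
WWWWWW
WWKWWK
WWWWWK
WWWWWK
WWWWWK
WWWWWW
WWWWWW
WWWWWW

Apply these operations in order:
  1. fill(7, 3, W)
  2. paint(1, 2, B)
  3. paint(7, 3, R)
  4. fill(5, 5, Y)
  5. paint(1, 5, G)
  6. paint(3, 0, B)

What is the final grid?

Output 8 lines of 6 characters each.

After op 1 fill(7,3,W) [0 cells changed]:
WWWWWW
WWKWWK
WWWWWK
WWWWWK
WWWWWK
WWWWWW
WWWWWW
WWWWWW
After op 2 paint(1,2,B):
WWWWWW
WWBWWK
WWWWWK
WWWWWK
WWWWWK
WWWWWW
WWWWWW
WWWWWW
After op 3 paint(7,3,R):
WWWWWW
WWBWWK
WWWWWK
WWWWWK
WWWWWK
WWWWWW
WWWWWW
WWWRWW
After op 4 fill(5,5,Y) [42 cells changed]:
YYYYYY
YYBYYK
YYYYYK
YYYYYK
YYYYYK
YYYYYY
YYYYYY
YYYRYY
After op 5 paint(1,5,G):
YYYYYY
YYBYYG
YYYYYK
YYYYYK
YYYYYK
YYYYYY
YYYYYY
YYYRYY
After op 6 paint(3,0,B):
YYYYYY
YYBYYG
YYYYYK
BYYYYK
YYYYYK
YYYYYY
YYYYYY
YYYRYY

Answer: YYYYYY
YYBYYG
YYYYYK
BYYYYK
YYYYYK
YYYYYY
YYYYYY
YYYRYY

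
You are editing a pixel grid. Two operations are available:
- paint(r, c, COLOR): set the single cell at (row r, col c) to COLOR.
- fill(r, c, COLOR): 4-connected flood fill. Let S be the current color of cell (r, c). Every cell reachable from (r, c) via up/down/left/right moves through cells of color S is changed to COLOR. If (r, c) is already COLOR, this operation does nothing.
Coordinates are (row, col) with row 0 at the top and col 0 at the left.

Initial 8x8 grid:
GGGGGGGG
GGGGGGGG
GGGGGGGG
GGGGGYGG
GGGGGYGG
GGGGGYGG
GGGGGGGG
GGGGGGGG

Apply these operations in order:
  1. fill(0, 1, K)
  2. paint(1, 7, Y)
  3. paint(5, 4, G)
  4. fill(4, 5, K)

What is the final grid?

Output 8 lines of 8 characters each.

Answer: KKKKKKKK
KKKKKKKY
KKKKKKKK
KKKKKKKK
KKKKKKKK
KKKKGKKK
KKKKKKKK
KKKKKKKK

Derivation:
After op 1 fill(0,1,K) [61 cells changed]:
KKKKKKKK
KKKKKKKK
KKKKKKKK
KKKKKYKK
KKKKKYKK
KKKKKYKK
KKKKKKKK
KKKKKKKK
After op 2 paint(1,7,Y):
KKKKKKKK
KKKKKKKY
KKKKKKKK
KKKKKYKK
KKKKKYKK
KKKKKYKK
KKKKKKKK
KKKKKKKK
After op 3 paint(5,4,G):
KKKKKKKK
KKKKKKKY
KKKKKKKK
KKKKKYKK
KKKKKYKK
KKKKGYKK
KKKKKKKK
KKKKKKKK
After op 4 fill(4,5,K) [3 cells changed]:
KKKKKKKK
KKKKKKKY
KKKKKKKK
KKKKKKKK
KKKKKKKK
KKKKGKKK
KKKKKKKK
KKKKKKKK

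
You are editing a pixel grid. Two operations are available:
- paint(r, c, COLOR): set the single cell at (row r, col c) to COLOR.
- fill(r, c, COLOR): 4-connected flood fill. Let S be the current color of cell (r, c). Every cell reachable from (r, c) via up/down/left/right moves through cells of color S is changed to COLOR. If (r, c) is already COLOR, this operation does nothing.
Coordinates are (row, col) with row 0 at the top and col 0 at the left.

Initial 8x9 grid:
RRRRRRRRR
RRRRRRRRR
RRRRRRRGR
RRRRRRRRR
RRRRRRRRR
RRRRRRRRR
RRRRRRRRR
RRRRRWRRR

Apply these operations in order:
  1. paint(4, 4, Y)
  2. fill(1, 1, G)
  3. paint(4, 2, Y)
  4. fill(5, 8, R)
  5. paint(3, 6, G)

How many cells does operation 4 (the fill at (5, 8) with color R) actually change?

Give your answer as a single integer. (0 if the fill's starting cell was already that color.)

After op 1 paint(4,4,Y):
RRRRRRRRR
RRRRRRRRR
RRRRRRRGR
RRRRRRRRR
RRRRYRRRR
RRRRRRRRR
RRRRRRRRR
RRRRRWRRR
After op 2 fill(1,1,G) [69 cells changed]:
GGGGGGGGG
GGGGGGGGG
GGGGGGGGG
GGGGGGGGG
GGGGYGGGG
GGGGGGGGG
GGGGGGGGG
GGGGGWGGG
After op 3 paint(4,2,Y):
GGGGGGGGG
GGGGGGGGG
GGGGGGGGG
GGGGGGGGG
GGYGYGGGG
GGGGGGGGG
GGGGGGGGG
GGGGGWGGG
After op 4 fill(5,8,R) [69 cells changed]:
RRRRRRRRR
RRRRRRRRR
RRRRRRRRR
RRRRRRRRR
RRYRYRRRR
RRRRRRRRR
RRRRRRRRR
RRRRRWRRR

Answer: 69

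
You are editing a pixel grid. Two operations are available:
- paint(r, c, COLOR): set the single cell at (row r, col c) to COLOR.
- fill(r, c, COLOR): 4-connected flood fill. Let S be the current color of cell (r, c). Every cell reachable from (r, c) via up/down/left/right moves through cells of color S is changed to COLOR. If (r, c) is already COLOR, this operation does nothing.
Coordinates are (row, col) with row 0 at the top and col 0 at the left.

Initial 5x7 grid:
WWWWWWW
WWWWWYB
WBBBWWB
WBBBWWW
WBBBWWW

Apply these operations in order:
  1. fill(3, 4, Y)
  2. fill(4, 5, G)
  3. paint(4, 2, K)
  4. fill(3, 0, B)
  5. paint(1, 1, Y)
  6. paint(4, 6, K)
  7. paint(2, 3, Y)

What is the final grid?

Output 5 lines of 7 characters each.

Answer: BBBBBBB
BYBBBBB
BBBYBBB
BBBBBBB
BBKBBBK

Derivation:
After op 1 fill(3,4,Y) [23 cells changed]:
YYYYYYY
YYYYYYB
YBBBYYB
YBBBYYY
YBBBYYY
After op 2 fill(4,5,G) [24 cells changed]:
GGGGGGG
GGGGGGB
GBBBGGB
GBBBGGG
GBBBGGG
After op 3 paint(4,2,K):
GGGGGGG
GGGGGGB
GBBBGGB
GBBBGGG
GBKBGGG
After op 4 fill(3,0,B) [24 cells changed]:
BBBBBBB
BBBBBBB
BBBBBBB
BBBBBBB
BBKBBBB
After op 5 paint(1,1,Y):
BBBBBBB
BYBBBBB
BBBBBBB
BBBBBBB
BBKBBBB
After op 6 paint(4,6,K):
BBBBBBB
BYBBBBB
BBBBBBB
BBBBBBB
BBKBBBK
After op 7 paint(2,3,Y):
BBBBBBB
BYBBBBB
BBBYBBB
BBBBBBB
BBKBBBK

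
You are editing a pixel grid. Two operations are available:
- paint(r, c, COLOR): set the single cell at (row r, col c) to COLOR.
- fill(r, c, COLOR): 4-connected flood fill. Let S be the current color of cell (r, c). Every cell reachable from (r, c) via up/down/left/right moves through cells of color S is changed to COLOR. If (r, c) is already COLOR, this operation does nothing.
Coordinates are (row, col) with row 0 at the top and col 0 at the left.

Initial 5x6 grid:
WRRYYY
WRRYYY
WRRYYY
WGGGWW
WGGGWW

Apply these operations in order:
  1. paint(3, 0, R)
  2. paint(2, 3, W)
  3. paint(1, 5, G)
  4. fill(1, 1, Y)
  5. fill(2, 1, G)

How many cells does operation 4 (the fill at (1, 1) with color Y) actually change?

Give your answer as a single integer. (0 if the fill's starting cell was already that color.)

Answer: 6

Derivation:
After op 1 paint(3,0,R):
WRRYYY
WRRYYY
WRRYYY
RGGGWW
WGGGWW
After op 2 paint(2,3,W):
WRRYYY
WRRYYY
WRRWYY
RGGGWW
WGGGWW
After op 3 paint(1,5,G):
WRRYYY
WRRYYG
WRRWYY
RGGGWW
WGGGWW
After op 4 fill(1,1,Y) [6 cells changed]:
WYYYYY
WYYYYG
WYYWYY
RGGGWW
WGGGWW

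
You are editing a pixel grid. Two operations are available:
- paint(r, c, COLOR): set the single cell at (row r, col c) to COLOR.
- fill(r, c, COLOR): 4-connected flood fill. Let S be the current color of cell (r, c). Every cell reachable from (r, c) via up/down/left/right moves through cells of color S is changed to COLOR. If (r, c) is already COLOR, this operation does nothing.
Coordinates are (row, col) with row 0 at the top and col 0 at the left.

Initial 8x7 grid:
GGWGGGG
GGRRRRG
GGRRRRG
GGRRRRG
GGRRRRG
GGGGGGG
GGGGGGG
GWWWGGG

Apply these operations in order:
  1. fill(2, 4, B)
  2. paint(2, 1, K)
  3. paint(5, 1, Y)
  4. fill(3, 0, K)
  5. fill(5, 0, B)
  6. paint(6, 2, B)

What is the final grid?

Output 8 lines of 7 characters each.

After op 1 fill(2,4,B) [16 cells changed]:
GGWGGGG
GGBBBBG
GGBBBBG
GGBBBBG
GGBBBBG
GGGGGGG
GGGGGGG
GWWWGGG
After op 2 paint(2,1,K):
GGWGGGG
GGBBBBG
GKBBBBG
GGBBBBG
GGBBBBG
GGGGGGG
GGGGGGG
GWWWGGG
After op 3 paint(5,1,Y):
GGWGGGG
GGBBBBG
GKBBBBG
GGBBBBG
GGBBBBG
GYGGGGG
GGGGGGG
GWWWGGG
After op 4 fill(3,0,K) [34 cells changed]:
KKWKKKK
KKBBBBK
KKBBBBK
KKBBBBK
KKBBBBK
KYKKKKK
KKKKKKK
KWWWKKK
After op 5 fill(5,0,B) [35 cells changed]:
BBWBBBB
BBBBBBB
BBBBBBB
BBBBBBB
BBBBBBB
BYBBBBB
BBBBBBB
BWWWBBB
After op 6 paint(6,2,B):
BBWBBBB
BBBBBBB
BBBBBBB
BBBBBBB
BBBBBBB
BYBBBBB
BBBBBBB
BWWWBBB

Answer: BBWBBBB
BBBBBBB
BBBBBBB
BBBBBBB
BBBBBBB
BYBBBBB
BBBBBBB
BWWWBBB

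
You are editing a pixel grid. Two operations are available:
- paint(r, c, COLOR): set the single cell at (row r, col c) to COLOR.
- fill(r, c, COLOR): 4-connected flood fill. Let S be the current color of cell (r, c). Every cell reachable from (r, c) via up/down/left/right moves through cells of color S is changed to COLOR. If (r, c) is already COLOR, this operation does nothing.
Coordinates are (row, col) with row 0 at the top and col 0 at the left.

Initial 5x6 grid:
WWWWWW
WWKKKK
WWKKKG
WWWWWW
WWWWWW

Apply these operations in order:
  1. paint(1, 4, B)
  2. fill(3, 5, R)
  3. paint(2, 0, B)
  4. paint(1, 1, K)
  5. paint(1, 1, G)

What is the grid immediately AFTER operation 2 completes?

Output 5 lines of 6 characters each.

Answer: RRRRRR
RRKKBK
RRKKKG
RRRRRR
RRRRRR

Derivation:
After op 1 paint(1,4,B):
WWWWWW
WWKKBK
WWKKKG
WWWWWW
WWWWWW
After op 2 fill(3,5,R) [22 cells changed]:
RRRRRR
RRKKBK
RRKKKG
RRRRRR
RRRRRR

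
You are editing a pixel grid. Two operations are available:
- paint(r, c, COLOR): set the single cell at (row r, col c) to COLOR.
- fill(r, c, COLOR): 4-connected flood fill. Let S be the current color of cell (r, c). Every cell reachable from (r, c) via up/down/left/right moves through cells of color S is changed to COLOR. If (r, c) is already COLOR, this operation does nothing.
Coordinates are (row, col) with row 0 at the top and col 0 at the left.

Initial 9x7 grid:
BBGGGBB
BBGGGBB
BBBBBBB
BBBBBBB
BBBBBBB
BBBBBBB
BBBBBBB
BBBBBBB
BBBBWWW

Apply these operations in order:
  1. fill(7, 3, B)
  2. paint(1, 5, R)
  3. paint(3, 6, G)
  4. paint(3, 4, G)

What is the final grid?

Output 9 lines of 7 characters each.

After op 1 fill(7,3,B) [0 cells changed]:
BBGGGBB
BBGGGBB
BBBBBBB
BBBBBBB
BBBBBBB
BBBBBBB
BBBBBBB
BBBBBBB
BBBBWWW
After op 2 paint(1,5,R):
BBGGGBB
BBGGGRB
BBBBBBB
BBBBBBB
BBBBBBB
BBBBBBB
BBBBBBB
BBBBBBB
BBBBWWW
After op 3 paint(3,6,G):
BBGGGBB
BBGGGRB
BBBBBBB
BBBBBBG
BBBBBBB
BBBBBBB
BBBBBBB
BBBBBBB
BBBBWWW
After op 4 paint(3,4,G):
BBGGGBB
BBGGGRB
BBBBBBB
BBBBGBG
BBBBBBB
BBBBBBB
BBBBBBB
BBBBBBB
BBBBWWW

Answer: BBGGGBB
BBGGGRB
BBBBBBB
BBBBGBG
BBBBBBB
BBBBBBB
BBBBBBB
BBBBBBB
BBBBWWW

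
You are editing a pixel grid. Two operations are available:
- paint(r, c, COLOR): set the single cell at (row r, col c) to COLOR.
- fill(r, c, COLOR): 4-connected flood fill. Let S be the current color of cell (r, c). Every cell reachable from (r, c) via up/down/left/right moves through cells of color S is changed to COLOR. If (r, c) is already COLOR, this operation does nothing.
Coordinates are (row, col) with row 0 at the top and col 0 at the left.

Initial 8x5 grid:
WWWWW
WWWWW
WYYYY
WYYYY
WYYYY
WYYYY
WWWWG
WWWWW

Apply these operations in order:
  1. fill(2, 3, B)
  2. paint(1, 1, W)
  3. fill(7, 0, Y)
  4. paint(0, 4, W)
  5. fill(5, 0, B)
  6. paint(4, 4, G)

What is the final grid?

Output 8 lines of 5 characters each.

Answer: BBBBW
BBBBB
BBBBB
BBBBB
BBBBG
BBBBB
BBBBG
BBBBB

Derivation:
After op 1 fill(2,3,B) [16 cells changed]:
WWWWW
WWWWW
WBBBB
WBBBB
WBBBB
WBBBB
WWWWG
WWWWW
After op 2 paint(1,1,W):
WWWWW
WWWWW
WBBBB
WBBBB
WBBBB
WBBBB
WWWWG
WWWWW
After op 3 fill(7,0,Y) [23 cells changed]:
YYYYY
YYYYY
YBBBB
YBBBB
YBBBB
YBBBB
YYYYG
YYYYY
After op 4 paint(0,4,W):
YYYYW
YYYYY
YBBBB
YBBBB
YBBBB
YBBBB
YYYYG
YYYYY
After op 5 fill(5,0,B) [22 cells changed]:
BBBBW
BBBBB
BBBBB
BBBBB
BBBBB
BBBBB
BBBBG
BBBBB
After op 6 paint(4,4,G):
BBBBW
BBBBB
BBBBB
BBBBB
BBBBG
BBBBB
BBBBG
BBBBB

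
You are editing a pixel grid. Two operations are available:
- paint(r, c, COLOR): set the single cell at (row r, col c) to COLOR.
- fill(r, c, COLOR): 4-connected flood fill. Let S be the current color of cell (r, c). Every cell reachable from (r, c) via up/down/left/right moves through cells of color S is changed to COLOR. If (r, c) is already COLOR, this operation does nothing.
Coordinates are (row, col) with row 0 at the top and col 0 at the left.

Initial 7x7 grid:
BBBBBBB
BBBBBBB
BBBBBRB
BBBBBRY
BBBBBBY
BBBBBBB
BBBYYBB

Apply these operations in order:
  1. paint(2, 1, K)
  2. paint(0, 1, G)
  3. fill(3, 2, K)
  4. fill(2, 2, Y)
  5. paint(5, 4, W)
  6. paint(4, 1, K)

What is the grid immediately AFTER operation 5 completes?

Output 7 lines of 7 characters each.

Answer: YGYYYYY
YYYYYYY
YYYYYRY
YYYYYRY
YYYYYYY
YYYYWYY
YYYYYYY

Derivation:
After op 1 paint(2,1,K):
BBBBBBB
BBBBBBB
BKBBBRB
BBBBBRY
BBBBBBY
BBBBBBB
BBBYYBB
After op 2 paint(0,1,G):
BGBBBBB
BBBBBBB
BKBBBRB
BBBBBRY
BBBBBBY
BBBBBBB
BBBYYBB
After op 3 fill(3,2,K) [41 cells changed]:
KGKKKKK
KKKKKKK
KKKKKRK
KKKKKRY
KKKKKKY
KKKKKKK
KKKYYKK
After op 4 fill(2,2,Y) [42 cells changed]:
YGYYYYY
YYYYYYY
YYYYYRY
YYYYYRY
YYYYYYY
YYYYYYY
YYYYYYY
After op 5 paint(5,4,W):
YGYYYYY
YYYYYYY
YYYYYRY
YYYYYRY
YYYYYYY
YYYYWYY
YYYYYYY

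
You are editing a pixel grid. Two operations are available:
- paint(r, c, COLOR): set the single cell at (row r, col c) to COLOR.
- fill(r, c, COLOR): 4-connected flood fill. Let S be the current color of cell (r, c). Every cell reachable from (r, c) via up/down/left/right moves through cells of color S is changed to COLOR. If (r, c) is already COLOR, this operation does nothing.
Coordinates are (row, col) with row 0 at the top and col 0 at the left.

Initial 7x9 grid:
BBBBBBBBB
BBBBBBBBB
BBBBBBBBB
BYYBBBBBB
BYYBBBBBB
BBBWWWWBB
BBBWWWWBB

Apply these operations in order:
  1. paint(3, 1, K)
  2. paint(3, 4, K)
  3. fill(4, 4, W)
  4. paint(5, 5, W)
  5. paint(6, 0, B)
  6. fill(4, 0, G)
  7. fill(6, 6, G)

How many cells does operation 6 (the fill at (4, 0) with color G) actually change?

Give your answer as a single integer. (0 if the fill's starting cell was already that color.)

Answer: 57

Derivation:
After op 1 paint(3,1,K):
BBBBBBBBB
BBBBBBBBB
BBBBBBBBB
BKYBBBBBB
BYYBBBBBB
BBBWWWWBB
BBBWWWWBB
After op 2 paint(3,4,K):
BBBBBBBBB
BBBBBBBBB
BBBBBBBBB
BKYBKBBBB
BYYBBBBBB
BBBWWWWBB
BBBWWWWBB
After op 3 fill(4,4,W) [50 cells changed]:
WWWWWWWWW
WWWWWWWWW
WWWWWWWWW
WKYWKWWWW
WYYWWWWWW
WWWWWWWWW
WWWWWWWWW
After op 4 paint(5,5,W):
WWWWWWWWW
WWWWWWWWW
WWWWWWWWW
WKYWKWWWW
WYYWWWWWW
WWWWWWWWW
WWWWWWWWW
After op 5 paint(6,0,B):
WWWWWWWWW
WWWWWWWWW
WWWWWWWWW
WKYWKWWWW
WYYWWWWWW
WWWWWWWWW
BWWWWWWWW
After op 6 fill(4,0,G) [57 cells changed]:
GGGGGGGGG
GGGGGGGGG
GGGGGGGGG
GKYGKGGGG
GYYGGGGGG
GGGGGGGGG
BGGGGGGGG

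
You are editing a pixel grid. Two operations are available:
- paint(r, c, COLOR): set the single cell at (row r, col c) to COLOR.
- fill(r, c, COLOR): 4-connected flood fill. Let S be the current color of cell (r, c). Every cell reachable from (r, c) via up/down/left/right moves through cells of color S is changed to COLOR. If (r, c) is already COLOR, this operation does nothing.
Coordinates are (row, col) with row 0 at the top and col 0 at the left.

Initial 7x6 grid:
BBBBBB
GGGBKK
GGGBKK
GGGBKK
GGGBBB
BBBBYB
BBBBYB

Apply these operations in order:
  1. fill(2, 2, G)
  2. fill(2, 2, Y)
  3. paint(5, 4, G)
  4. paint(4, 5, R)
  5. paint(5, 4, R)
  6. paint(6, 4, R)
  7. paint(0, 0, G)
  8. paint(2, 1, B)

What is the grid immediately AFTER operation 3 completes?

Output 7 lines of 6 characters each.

Answer: BBBBBB
YYYBKK
YYYBKK
YYYBKK
YYYBBB
BBBBGB
BBBBYB

Derivation:
After op 1 fill(2,2,G) [0 cells changed]:
BBBBBB
GGGBKK
GGGBKK
GGGBKK
GGGBBB
BBBBYB
BBBBYB
After op 2 fill(2,2,Y) [12 cells changed]:
BBBBBB
YYYBKK
YYYBKK
YYYBKK
YYYBBB
BBBBYB
BBBBYB
After op 3 paint(5,4,G):
BBBBBB
YYYBKK
YYYBKK
YYYBKK
YYYBBB
BBBBGB
BBBBYB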